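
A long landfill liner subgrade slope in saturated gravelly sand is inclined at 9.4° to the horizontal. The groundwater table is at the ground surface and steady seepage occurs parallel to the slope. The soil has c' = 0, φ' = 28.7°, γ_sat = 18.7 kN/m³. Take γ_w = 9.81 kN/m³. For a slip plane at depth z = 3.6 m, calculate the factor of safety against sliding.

FS = 1.57

With seepage parallel to the slope and the water table at the surface, the effective normal stress on the slip plane uses the buoyant unit weight γ' = γ_sat − γ_w while the driving shear stress uses γ_sat:
FS = [c' + γ' z cos²β tanφ'] / [γ_sat z sinβ cosβ]
(For c' = 0 this reduces to FS = (γ'/γ_sat)·tanφ'/tanβ.)
γ' = 18.7 − 9.81 = 8.89 kN/m³
Numerator = 0.0 + 8.89·3.6·cos²9.4°·tan28.7° = 0.0 + 8.89·3.6·0.9733·0.5475 = 17.054 kPa
Denominator = 18.7·3.6·sin9.4°·cos9.4° = 18.7·3.6·0.1633·0.9866 = 10.847 kPa
FS = 17.054 / 10.847 = 1.572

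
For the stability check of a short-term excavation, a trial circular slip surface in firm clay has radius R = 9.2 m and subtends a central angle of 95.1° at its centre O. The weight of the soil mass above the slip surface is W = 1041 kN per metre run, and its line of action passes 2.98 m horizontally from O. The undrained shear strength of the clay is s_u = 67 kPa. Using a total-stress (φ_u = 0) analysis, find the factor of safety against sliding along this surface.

Taking moments about the centre O, the resisting moment is provided by the undrained shear strength acting along the arc:
Arc length L_a = R·θ = 9.2·(95.1°·π/180) = 9.2·1.6598 = 15.27 m
M_R = s_u·L_a·R = 67·15.27·9.2 = 9412.6 kN·m/m
M_D = W·d = 1041·2.98 = 3102.2 kN·m/m
FS = M_R / M_D = 9412.6 / 3102.2 = 3.034

FS = 3.03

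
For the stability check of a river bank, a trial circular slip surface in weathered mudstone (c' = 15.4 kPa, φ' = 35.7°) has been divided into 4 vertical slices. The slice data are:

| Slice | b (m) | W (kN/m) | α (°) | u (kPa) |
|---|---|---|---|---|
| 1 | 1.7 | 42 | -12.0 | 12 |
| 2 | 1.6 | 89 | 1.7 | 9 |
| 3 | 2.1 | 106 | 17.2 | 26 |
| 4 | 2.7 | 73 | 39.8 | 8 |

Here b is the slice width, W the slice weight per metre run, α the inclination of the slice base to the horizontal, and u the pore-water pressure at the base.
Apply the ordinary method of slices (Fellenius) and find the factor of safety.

FS = 3.60

Ordinary method of slices: FS = Σ[c'·Δl_i + (W_i cosα_i − u_i·Δl_i)·tanφ'] / Σ W_i sinα_i, with Δl_i = b_i / cosα_i.
Slice 1: Δl = 1.7/cos(-12.0°) = 1.738 m; N'_1 = 42·cos(-12.0°) − 12·1.738 = 20.2; c'Δl = 26.76; W sinα = -8.7
Slice 2: Δl = 1.6/cos1.7° = 1.601 m; N'_2 = 89·cos1.7° − 9·1.601 = 74.6; c'Δl = 24.65; W sinα = 2.6
Slice 3: Δl = 2.1/cos17.2° = 2.198 m; N'_3 = 106·cos17.2° − 26·2.198 = 44.1; c'Δl = 33.85; W sinα = 31.3
Slice 4: Δl = 2.7/cos39.8° = 3.514 m; N'_4 = 73·cos39.8° − 8·3.514 = 28.0; c'Δl = 54.12; W sinα = 46.7
Σc'Δl = 139.4 kN/m; ΣN' = 166.9 kN/m; ΣW sinα = 72.0 kN/m
Resisting = 139.4 + 166.9·tan35.7° = 139.4 + 119.9 = 259.3 kN/m
FS = 259.3 / 72.0 = 3.602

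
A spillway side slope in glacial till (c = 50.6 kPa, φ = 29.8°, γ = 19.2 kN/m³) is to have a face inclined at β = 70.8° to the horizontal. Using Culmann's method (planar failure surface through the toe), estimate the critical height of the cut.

Culmann's analysis gives the critical failure plane at α_cr = (β + φ)/2 = (70.8 + 29.8)/2 = 50.3°, and the critical height
H_c = (4c/γ) · sinβ cosφ / [1 − cos(β − φ)]
    = (4·50.6/19.2) · sin70.8°·cos29.8° / [1 − cos(41.0°)]
    = 10.542 · 0.9444·0.8678 / [1 − 0.7547]
    = 10.542 · 0.8195 / 0.2453
    = 35.22 m

H_c = 35.22 m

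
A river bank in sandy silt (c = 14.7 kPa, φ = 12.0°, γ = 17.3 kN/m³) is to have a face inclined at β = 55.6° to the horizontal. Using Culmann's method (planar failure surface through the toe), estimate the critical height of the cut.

Culmann's analysis gives the critical failure plane at α_cr = (β + φ)/2 = (55.6 + 12.0)/2 = 33.8°, and the critical height
H_c = (4c/γ) · sinβ cosφ / [1 − cos(β − φ)]
    = (4·14.7/17.3) · sin55.6°·cos12.0° / [1 − cos(43.6°)]
    = 3.399 · 0.8251·0.9781 / [1 − 0.7242]
    = 3.399 · 0.8071 / 0.2758
    = 9.95 m

H_c = 9.95 m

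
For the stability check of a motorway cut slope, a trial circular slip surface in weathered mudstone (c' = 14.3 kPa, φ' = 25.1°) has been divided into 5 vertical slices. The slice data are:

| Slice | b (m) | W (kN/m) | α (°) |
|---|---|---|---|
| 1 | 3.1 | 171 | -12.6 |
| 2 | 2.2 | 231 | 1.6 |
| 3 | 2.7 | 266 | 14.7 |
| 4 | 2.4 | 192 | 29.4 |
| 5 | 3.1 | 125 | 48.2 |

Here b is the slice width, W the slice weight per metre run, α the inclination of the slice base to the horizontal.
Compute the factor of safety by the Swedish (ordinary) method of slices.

FS = 2.89

Ordinary method of slices: FS = Σ[c'·Δl_i + (W_i cosα_i)·tanφ'] / Σ W_i sinα_i, with Δl_i = b_i / cosα_i.
Slice 1: Δl = 3.1/cos(-12.6°) = 3.177 m; N'_1 = 171·cos(-12.6°) = 166.9; c'Δl = 45.42; W sinα = -37.3
Slice 2: Δl = 2.2/cos1.6° = 2.201 m; N'_2 = 231·cos1.6° = 230.9; c'Δl = 31.47; W sinα = 6.4
Slice 3: Δl = 2.7/cos14.7° = 2.791 m; N'_3 = 266·cos14.7° = 257.3; c'Δl = 39.92; W sinα = 67.5
Slice 4: Δl = 2.4/cos29.4° = 2.755 m; N'_4 = 192·cos29.4° = 167.3; c'Δl = 39.39; W sinα = 94.3
Slice 5: Δl = 3.1/cos48.2° = 4.651 m; N'_5 = 125·cos48.2° = 83.3; c'Δl = 66.51; W sinα = 93.2
Σc'Δl = 222.7 kN/m; ΣN' = 905.7 kN/m; ΣW sinα = 224.1 kN/m
Resisting = 222.7 + 905.7·tan25.1° = 222.7 + 424.2 = 647.0 kN/m
FS = 647.0 / 224.1 = 2.887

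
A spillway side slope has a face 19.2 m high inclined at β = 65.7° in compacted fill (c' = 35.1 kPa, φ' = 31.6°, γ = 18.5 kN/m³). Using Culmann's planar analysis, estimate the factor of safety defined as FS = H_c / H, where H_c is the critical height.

H_c = (4c'/γ) · sinβ cosφ' / [1 − cos(β − φ')]
    = (4·35.1/18.5) · sin65.7°·cos31.6° / [1 − cos34.1°]
    = 7.589 · 0.7763 / 0.1719 = 34.26 m
FS = H_c / H = 34.26 / 19.2 = 1.785

FS = 1.78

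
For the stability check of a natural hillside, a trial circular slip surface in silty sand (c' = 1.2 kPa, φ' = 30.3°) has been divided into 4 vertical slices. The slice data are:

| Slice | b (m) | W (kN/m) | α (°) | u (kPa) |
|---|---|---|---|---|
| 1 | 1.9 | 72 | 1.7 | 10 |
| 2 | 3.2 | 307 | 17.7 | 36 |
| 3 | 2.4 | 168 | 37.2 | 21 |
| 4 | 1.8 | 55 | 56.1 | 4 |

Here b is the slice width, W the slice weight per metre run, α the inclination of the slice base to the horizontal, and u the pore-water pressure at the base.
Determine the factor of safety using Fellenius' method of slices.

FS = 0.81

Ordinary method of slices: FS = Σ[c'·Δl_i + (W_i cosα_i − u_i·Δl_i)·tanφ'] / Σ W_i sinα_i, with Δl_i = b_i / cosα_i.
Slice 1: Δl = 1.9/cos1.7° = 1.901 m; N'_1 = 72·cos1.7° − 10·1.901 = 53.0; c'Δl = 2.28; W sinα = 2.1
Slice 2: Δl = 3.2/cos17.7° = 3.359 m; N'_2 = 307·cos17.7° − 36·3.359 = 171.5; c'Δl = 4.03; W sinα = 93.3
Slice 3: Δl = 2.4/cos37.2° = 3.013 m; N'_3 = 168·cos37.2° − 21·3.013 = 70.5; c'Δl = 3.62; W sinα = 101.6
Slice 4: Δl = 1.8/cos56.1° = 3.227 m; N'_4 = 55·cos56.1° − 4·3.227 = 17.8; c'Δl = 3.87; W sinα = 45.7
Σc'Δl = 13.8 kN/m; ΣN' = 312.8 kN/m; ΣW sinα = 242.7 kN/m
Resisting = 13.8 + 312.8·tan30.3° = 13.8 + 182.8 = 196.6 kN/m
FS = 196.6 / 242.7 = 0.810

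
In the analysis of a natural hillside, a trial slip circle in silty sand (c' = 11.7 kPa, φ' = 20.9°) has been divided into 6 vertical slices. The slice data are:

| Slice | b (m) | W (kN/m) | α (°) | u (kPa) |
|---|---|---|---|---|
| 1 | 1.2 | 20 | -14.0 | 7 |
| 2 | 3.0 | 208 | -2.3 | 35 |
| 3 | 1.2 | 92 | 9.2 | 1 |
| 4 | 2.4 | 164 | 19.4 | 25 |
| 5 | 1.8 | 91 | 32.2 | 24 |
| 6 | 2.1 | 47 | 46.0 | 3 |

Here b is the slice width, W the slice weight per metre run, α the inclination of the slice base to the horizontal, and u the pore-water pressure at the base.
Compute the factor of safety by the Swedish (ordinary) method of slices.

Ordinary method of slices: FS = Σ[c'·Δl_i + (W_i cosα_i − u_i·Δl_i)·tanφ'] / Σ W_i sinα_i, with Δl_i = b_i / cosα_i.
Slice 1: Δl = 1.2/cos(-14.0°) = 1.237 m; N'_1 = 20·cos(-14.0°) − 7·1.237 = 10.7; c'Δl = 14.47; W sinα = -4.8
Slice 2: Δl = 3.0/cos(-2.3°) = 3.002 m; N'_2 = 208·cos(-2.3°) − 35·3.002 = 102.7; c'Δl = 35.13; W sinα = -8.3
Slice 3: Δl = 1.2/cos9.2° = 1.216 m; N'_3 = 92·cos9.2° − 1·1.216 = 89.6; c'Δl = 14.22; W sinα = 14.7
Slice 4: Δl = 2.4/cos19.4° = 2.544 m; N'_4 = 164·cos19.4° − 25·2.544 = 91.1; c'Δl = 29.77; W sinα = 54.5
Slice 5: Δl = 1.8/cos32.2° = 2.127 m; N'_5 = 91·cos32.2° − 24·2.127 = 26.0; c'Δl = 24.89; W sinα = 48.5
Slice 6: Δl = 2.1/cos46.0° = 3.023 m; N'_6 = 47·cos46.0° − 3·3.023 = 23.6; c'Δl = 35.37; W sinα = 33.8
Σc'Δl = 153.8 kN/m; ΣN' = 343.7 kN/m; ΣW sinα = 138.3 kN/m
Resisting = 153.8 + 343.7·tan20.9° = 153.8 + 131.2 = 285.1 kN/m
FS = 285.1 / 138.3 = 2.061

FS = 2.06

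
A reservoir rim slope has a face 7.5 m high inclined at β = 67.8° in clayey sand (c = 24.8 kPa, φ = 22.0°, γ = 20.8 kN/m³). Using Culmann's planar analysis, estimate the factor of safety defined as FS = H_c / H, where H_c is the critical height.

FS = 1.80

H_c = (4c/γ) · sinβ cosφ / [1 − cos(β − φ)]
    = (4·24.8/20.8) · sin67.8°·cos22.0° / [1 − cos45.8°]
    = 4.769 · 0.8585 / 0.3028 = 13.52 m
FS = H_c / H = 13.52 / 7.5 = 1.803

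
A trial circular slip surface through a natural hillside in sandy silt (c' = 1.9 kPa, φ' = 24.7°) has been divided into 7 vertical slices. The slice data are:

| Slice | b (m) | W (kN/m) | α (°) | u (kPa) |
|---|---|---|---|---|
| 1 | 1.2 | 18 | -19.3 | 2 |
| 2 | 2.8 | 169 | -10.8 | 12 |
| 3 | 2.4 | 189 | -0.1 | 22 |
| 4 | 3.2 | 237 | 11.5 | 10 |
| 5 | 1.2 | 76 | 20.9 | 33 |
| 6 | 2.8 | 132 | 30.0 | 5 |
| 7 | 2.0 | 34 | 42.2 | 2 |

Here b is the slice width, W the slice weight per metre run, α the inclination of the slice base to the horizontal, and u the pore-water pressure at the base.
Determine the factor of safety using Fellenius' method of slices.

FS = 2.57

Ordinary method of slices: FS = Σ[c'·Δl_i + (W_i cosα_i − u_i·Δl_i)·tanφ'] / Σ W_i sinα_i, with Δl_i = b_i / cosα_i.
Slice 1: Δl = 1.2/cos(-19.3°) = 1.271 m; N'_1 = 18·cos(-19.3°) − 2·1.271 = 14.4; c'Δl = 2.42; W sinα = -5.9
Slice 2: Δl = 2.8/cos(-10.8°) = 2.850 m; N'_2 = 169·cos(-10.8°) − 12·2.850 = 131.8; c'Δl = 5.42; W sinα = -31.7
Slice 3: Δl = 2.4/cos(-0.1°) = 2.400 m; N'_3 = 189·cos(-0.1°) − 22·2.400 = 136.2; c'Δl = 4.56; W sinα = -0.3
Slice 4: Δl = 3.2/cos11.5° = 3.266 m; N'_4 = 237·cos11.5° − 10·3.266 = 199.6; c'Δl = 6.20; W sinα = 47.3
Slice 5: Δl = 1.2/cos20.9° = 1.285 m; N'_5 = 76·cos20.9° − 33·1.285 = 28.6; c'Δl = 2.44; W sinα = 27.1
Slice 6: Δl = 2.8/cos30.0° = 3.233 m; N'_6 = 132·cos30.0° − 5·3.233 = 98.1; c'Δl = 6.14; W sinα = 66.0
Slice 7: Δl = 2.0/cos42.2° = 2.700 m; N'_7 = 34·cos42.2° − 2·2.700 = 19.8; c'Δl = 5.13; W sinα = 22.8
Σc'Δl = 32.3 kN/m; ΣN' = 628.6 kN/m; ΣW sinα = 125.3 kN/m
Resisting = 32.3 + 628.6·tan24.7° = 32.3 + 289.1 = 321.4 kN/m
FS = 321.4 / 125.3 = 2.566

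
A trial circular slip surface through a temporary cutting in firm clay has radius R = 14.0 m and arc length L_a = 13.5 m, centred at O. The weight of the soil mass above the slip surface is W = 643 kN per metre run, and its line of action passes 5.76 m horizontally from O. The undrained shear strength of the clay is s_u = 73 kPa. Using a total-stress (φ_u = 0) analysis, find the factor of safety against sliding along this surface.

Taking moments about the centre O, the resisting moment is provided by the undrained shear strength acting along the arc:
M_R = s_u·L_a·R = 73·13.50·14.0 = 13797.0 kN·m/m
M_D = W·d = 643·5.76 = 3703.7 kN·m/m
FS = M_R / M_D = 13797.0 / 3703.7 = 3.725

FS = 3.73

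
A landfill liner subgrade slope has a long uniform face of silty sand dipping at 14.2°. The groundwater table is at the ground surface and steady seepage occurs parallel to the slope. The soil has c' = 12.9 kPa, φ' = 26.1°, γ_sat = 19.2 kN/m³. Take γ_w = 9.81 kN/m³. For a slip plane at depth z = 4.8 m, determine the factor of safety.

FS = 1.54

With seepage parallel to the slope and the water table at the surface, the effective normal stress on the slip plane uses the buoyant unit weight γ' = γ_sat − γ_w while the driving shear stress uses γ_sat:
FS = [c' + γ' z cos²β tanφ'] / [γ_sat z sinβ cosβ]
γ' = 19.2 − 9.81 = 9.39 kN/m³
Numerator = 12.9 + 9.39·4.8·cos²14.2°·tan26.1° = 12.9 + 9.39·4.8·0.9398·0.4899 = 33.652 kPa
Denominator = 19.2·4.8·sin14.2°·cos14.2° = 19.2·4.8·0.2453·0.9694 = 21.917 kPa
FS = 33.652 / 21.917 = 1.535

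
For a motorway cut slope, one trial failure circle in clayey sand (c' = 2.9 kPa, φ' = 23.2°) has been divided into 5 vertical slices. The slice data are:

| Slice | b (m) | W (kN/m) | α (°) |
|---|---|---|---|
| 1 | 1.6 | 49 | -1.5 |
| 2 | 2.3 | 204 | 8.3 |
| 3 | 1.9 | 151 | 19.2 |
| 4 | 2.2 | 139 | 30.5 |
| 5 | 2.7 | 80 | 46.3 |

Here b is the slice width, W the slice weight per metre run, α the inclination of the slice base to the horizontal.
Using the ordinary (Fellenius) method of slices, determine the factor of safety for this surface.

Ordinary method of slices: FS = Σ[c'·Δl_i + (W_i cosα_i)·tanφ'] / Σ W_i sinα_i, with Δl_i = b_i / cosα_i.
Slice 1: Δl = 1.6/cos(-1.5°) = 1.601 m; N'_1 = 49·cos(-1.5°) = 49.0; c'Δl = 4.64; W sinα = -1.3
Slice 2: Δl = 2.3/cos8.3° = 2.324 m; N'_2 = 204·cos8.3° = 201.9; c'Δl = 6.74; W sinα = 29.4
Slice 3: Δl = 1.9/cos19.2° = 2.012 m; N'_3 = 151·cos19.2° = 142.6; c'Δl = 5.83; W sinα = 49.7
Slice 4: Δl = 2.2/cos30.5° = 2.553 m; N'_4 = 139·cos30.5° = 119.8; c'Δl = 7.40; W sinα = 70.5
Slice 5: Δl = 2.7/cos46.3° = 3.908 m; N'_5 = 80·cos46.3° = 55.3; c'Δl = 11.33; W sinα = 57.8
Σc'Δl = 36.0 kN/m; ΣN' = 568.5 kN/m; ΣW sinα = 206.2 kN/m
Resisting = 36.0 + 568.5·tan23.2° = 36.0 + 243.7 = 279.6 kN/m
FS = 279.6 / 206.2 = 1.356

FS = 1.36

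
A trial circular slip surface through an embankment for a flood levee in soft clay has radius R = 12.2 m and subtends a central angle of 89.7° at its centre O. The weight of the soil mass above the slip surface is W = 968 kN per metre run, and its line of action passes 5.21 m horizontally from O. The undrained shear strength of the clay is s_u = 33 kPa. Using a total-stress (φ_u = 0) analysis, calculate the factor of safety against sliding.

Taking moments about the centre O, the resisting moment is provided by the undrained shear strength acting along the arc:
Arc length L_a = R·θ = 12.2·(89.7°·π/180) = 12.2·1.5656 = 19.10 m
M_R = s_u·L_a·R = 33·19.10·12.2 = 7689.6 kN·m/m
M_D = W·d = 968·5.21 = 5043.3 kN·m/m
FS = M_R / M_D = 7689.6 / 5043.3 = 1.525

FS = 1.52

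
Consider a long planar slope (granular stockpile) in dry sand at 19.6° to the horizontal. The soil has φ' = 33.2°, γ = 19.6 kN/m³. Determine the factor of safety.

For a dry cohesionless infinite slope the factor of safety is FS = tanφ' / tanβ.
FS = tan33.2° / tan19.6° = 0.6544 / 0.3561 = 1.838

FS = 1.84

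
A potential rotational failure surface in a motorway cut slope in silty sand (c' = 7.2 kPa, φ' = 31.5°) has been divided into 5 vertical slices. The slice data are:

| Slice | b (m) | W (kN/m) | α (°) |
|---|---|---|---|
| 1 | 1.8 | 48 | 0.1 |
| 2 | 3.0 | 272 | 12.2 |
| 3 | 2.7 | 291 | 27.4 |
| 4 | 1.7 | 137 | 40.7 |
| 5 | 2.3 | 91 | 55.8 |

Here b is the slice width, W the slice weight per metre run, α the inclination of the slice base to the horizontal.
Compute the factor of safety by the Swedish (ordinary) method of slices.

FS = 1.54

Ordinary method of slices: FS = Σ[c'·Δl_i + (W_i cosα_i)·tanφ'] / Σ W_i sinα_i, with Δl_i = b_i / cosα_i.
Slice 1: Δl = 1.8/cos0.1° = 1.800 m; N'_1 = 48·cos0.1° = 48.0; c'Δl = 12.96; W sinα = 0.1
Slice 2: Δl = 3.0/cos12.2° = 3.069 m; N'_2 = 272·cos12.2° = 265.9; c'Δl = 22.10; W sinα = 57.5
Slice 3: Δl = 2.7/cos27.4° = 3.041 m; N'_3 = 291·cos27.4° = 258.4; c'Δl = 21.90; W sinα = 133.9
Slice 4: Δl = 1.7/cos40.7° = 2.242 m; N'_4 = 137·cos40.7° = 103.9; c'Δl = 16.14; W sinα = 89.3
Slice 5: Δl = 2.3/cos55.8° = 4.092 m; N'_5 = 91·cos55.8° = 51.1; c'Δl = 29.46; W sinα = 75.3
Σc'Δl = 102.6 kN/m; ΣN' = 727.2 kN/m; ΣW sinα = 356.1 kN/m
Resisting = 102.6 + 727.2·tan31.5° = 102.6 + 445.6 = 548.2 kN/m
FS = 548.2 / 356.1 = 1.540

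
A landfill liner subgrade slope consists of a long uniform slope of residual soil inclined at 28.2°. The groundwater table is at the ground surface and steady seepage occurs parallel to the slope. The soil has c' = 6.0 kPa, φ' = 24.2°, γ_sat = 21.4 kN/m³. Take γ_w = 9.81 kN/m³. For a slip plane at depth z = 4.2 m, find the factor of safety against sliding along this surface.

With seepage parallel to the slope and the water table at the surface, the effective normal stress on the slip plane uses the buoyant unit weight γ' = γ_sat − γ_w while the driving shear stress uses γ_sat:
FS = [c' + γ' z cos²β tanφ'] / [γ_sat z sinβ cosβ]
γ' = 21.4 − 9.81 = 11.59 kN/m³
Numerator = 6.0 + 11.59·4.2·cos²28.2°·tan24.2° = 6.0 + 11.59·4.2·0.7767·0.4494 = 22.992 kPa
Denominator = 21.4·4.2·sin28.2°·cos28.2° = 21.4·4.2·0.4726·0.8813 = 37.431 kPa
FS = 22.992 / 37.431 = 0.614

FS = 0.61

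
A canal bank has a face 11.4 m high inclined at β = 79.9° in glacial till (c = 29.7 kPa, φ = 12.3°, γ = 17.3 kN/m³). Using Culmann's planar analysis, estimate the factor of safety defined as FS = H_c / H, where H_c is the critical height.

FS = 0.94

H_c = (4c/γ) · sinβ cosφ / [1 − cos(β − φ)]
    = (4·29.7/17.3) · sin79.9°·cos12.3° / [1 − cos67.6°]
    = 6.867 · 0.9619 / 0.6189 = 10.67 m
FS = H_c / H = 10.67 / 11.4 = 0.936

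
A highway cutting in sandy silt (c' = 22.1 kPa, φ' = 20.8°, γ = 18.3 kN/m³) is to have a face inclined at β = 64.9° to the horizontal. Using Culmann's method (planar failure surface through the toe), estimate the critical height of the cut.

H_c = 14.51 m

Culmann's analysis gives the critical failure plane at α_cr = (β + φ')/2 = (64.9 + 20.8)/2 = 42.9°, and the critical height
H_c = (4c'/γ) · sinβ cosφ' / [1 − cos(β − φ')]
    = (4·22.1/18.3) · sin64.9°·cos20.8° / [1 − cos(44.1°)]
    = 4.831 · 0.9056·0.9348 / [1 − 0.7181]
    = 4.831 · 0.8465 / 0.2819
    = 14.51 m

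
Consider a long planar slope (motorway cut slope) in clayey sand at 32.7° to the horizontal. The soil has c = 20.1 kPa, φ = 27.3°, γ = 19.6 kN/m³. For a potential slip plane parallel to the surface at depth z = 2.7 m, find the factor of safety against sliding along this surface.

For an infinite slope with a slip plane parallel to the surface (no pore pressure): FS = [c + γz cos²β tanφ] / [γz sinβ cosβ].
γz = 19.6·2.7 = 52.92 kN/m²
Numerator = 20.1 + 52.92·cos²32.7°·tan27.3° = 20.1 + 52.92·0.7081·0.5161 = 39.442 kPa
Denominator = 52.92·sin32.7°·cos32.7° = 52.92·0.5402·0.8415 = 24.058 kPa
FS = 39.442 / 24.058 = 1.639

FS = 1.64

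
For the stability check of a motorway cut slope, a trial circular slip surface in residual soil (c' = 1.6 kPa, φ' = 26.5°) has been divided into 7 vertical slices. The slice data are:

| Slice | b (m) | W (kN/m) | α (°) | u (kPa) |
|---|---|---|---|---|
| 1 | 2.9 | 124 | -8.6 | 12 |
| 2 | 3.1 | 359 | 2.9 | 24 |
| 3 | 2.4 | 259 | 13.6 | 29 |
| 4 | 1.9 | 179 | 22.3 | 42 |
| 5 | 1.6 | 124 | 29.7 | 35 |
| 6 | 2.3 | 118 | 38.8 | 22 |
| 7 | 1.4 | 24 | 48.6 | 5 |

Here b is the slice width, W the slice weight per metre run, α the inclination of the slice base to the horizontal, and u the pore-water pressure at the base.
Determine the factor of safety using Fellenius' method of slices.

FS = 1.35

Ordinary method of slices: FS = Σ[c'·Δl_i + (W_i cosα_i − u_i·Δl_i)·tanφ'] / Σ W_i sinα_i, with Δl_i = b_i / cosα_i.
Slice 1: Δl = 2.9/cos(-8.6°) = 2.933 m; N'_1 = 124·cos(-8.6°) − 12·2.933 = 87.4; c'Δl = 4.69; W sinα = -18.5
Slice 2: Δl = 3.1/cos2.9° = 3.104 m; N'_2 = 359·cos2.9° − 24·3.104 = 284.0; c'Δl = 4.97; W sinα = 18.2
Slice 3: Δl = 2.4/cos13.6° = 2.469 m; N'_3 = 259·cos13.6° − 29·2.469 = 180.1; c'Δl = 3.95; W sinα = 60.9
Slice 4: Δl = 1.9/cos22.3° = 2.054 m; N'_4 = 179·cos22.3° − 42·2.054 = 79.4; c'Δl = 3.29; W sinα = 67.9
Slice 5: Δl = 1.6/cos29.7° = 1.842 m; N'_5 = 124·cos29.7° − 35·1.842 = 43.2; c'Δl = 2.95; W sinα = 61.4
Slice 6: Δl = 2.3/cos38.8° = 2.951 m; N'_6 = 118·cos38.8° − 22·2.951 = 27.0; c'Δl = 4.72; W sinα = 73.9
Slice 7: Δl = 1.4/cos48.6° = 2.117 m; N'_7 = 24·cos48.6° − 5·2.117 = 5.3; c'Δl = 3.39; W sinα = 18.0
Σc'Δl = 28.0 kN/m; ΣN' = 706.5 kN/m; ΣW sinα = 281.8 kN/m
Resisting = 28.0 + 706.5·tan26.5° = 28.0 + 352.3 = 380.2 kN/m
FS = 380.2 / 281.8 = 1.349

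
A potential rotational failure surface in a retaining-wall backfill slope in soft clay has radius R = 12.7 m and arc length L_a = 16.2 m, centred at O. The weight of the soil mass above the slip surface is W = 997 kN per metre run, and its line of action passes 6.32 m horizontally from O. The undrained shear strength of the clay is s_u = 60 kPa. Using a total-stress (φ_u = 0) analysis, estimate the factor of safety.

FS = 1.96

Taking moments about the centre O, the resisting moment is provided by the undrained shear strength acting along the arc:
M_R = s_u·L_a·R = 60·16.20·12.7 = 12344.4 kN·m/m
M_D = W·d = 997·6.32 = 6301.0 kN·m/m
FS = M_R / M_D = 12344.4 / 6301.0 = 1.959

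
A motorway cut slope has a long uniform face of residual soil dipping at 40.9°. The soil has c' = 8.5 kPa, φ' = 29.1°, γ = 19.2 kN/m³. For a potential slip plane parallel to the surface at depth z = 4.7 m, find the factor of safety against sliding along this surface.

FS = 0.83

For an infinite slope with a slip plane parallel to the surface (no pore pressure): FS = [c' + γz cos²β tanφ'] / [γz sinβ cosβ].
γz = 19.2·4.7 = 90.24 kN/m²
Numerator = 8.5 + 90.24·cos²40.9°·tan29.1° = 8.5 + 90.24·0.5713·0.5566 = 37.195 kPa
Denominator = 90.24·sin40.9°·cos40.9° = 90.24·0.6547·0.7559 = 44.659 kPa
FS = 37.195 / 44.659 = 0.833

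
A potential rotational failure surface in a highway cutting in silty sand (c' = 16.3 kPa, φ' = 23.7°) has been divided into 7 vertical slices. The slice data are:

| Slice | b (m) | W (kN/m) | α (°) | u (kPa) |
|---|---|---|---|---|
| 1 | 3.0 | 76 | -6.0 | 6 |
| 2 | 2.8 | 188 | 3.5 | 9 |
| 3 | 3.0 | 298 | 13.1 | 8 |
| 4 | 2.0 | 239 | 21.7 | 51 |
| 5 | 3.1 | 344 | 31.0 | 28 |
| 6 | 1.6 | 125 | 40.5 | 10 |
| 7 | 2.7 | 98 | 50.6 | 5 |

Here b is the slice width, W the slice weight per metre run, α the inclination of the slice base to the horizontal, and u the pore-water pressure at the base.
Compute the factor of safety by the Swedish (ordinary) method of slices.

FS = 1.50

Ordinary method of slices: FS = Σ[c'·Δl_i + (W_i cosα_i − u_i·Δl_i)·tanφ'] / Σ W_i sinα_i, with Δl_i = b_i / cosα_i.
Slice 1: Δl = 3.0/cos(-6.0°) = 3.017 m; N'_1 = 76·cos(-6.0°) − 6·3.017 = 57.5; c'Δl = 49.17; W sinα = -7.9
Slice 2: Δl = 2.8/cos3.5° = 2.805 m; N'_2 = 188·cos3.5° − 9·2.805 = 162.4; c'Δl = 45.73; W sinα = 11.5
Slice 3: Δl = 3.0/cos13.1° = 3.080 m; N'_3 = 298·cos13.1° − 8·3.080 = 265.6; c'Δl = 50.21; W sinα = 67.5
Slice 4: Δl = 2.0/cos21.7° = 2.153 m; N'_4 = 239·cos21.7° − 51·2.153 = 112.3; c'Δl = 35.09; W sinα = 88.4
Slice 5: Δl = 3.1/cos31.0° = 3.617 m; N'_5 = 344·cos31.0° − 28·3.617 = 193.6; c'Δl = 58.95; W sinα = 177.2
Slice 6: Δl = 1.6/cos40.5° = 2.104 m; N'_6 = 125·cos40.5° − 10·2.104 = 74.0; c'Δl = 34.30; W sinα = 81.2
Slice 7: Δl = 2.7/cos50.6° = 4.254 m; N'_7 = 98·cos50.6° − 5·4.254 = 40.9; c'Δl = 69.34; W sinα = 75.7
Σc'Δl = 342.8 kN/m; ΣN' = 906.3 kN/m; ΣW sinα = 493.5 kN/m
Resisting = 342.8 + 906.3·tan23.7° = 342.8 + 397.8 = 740.6 kN/m
FS = 740.6 / 493.5 = 1.501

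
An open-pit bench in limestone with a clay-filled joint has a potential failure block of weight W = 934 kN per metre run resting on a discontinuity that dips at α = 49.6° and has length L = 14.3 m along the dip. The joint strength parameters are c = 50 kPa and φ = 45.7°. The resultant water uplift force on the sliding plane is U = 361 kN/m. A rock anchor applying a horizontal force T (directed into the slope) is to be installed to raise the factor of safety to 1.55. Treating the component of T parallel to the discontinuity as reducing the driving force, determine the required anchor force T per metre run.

Resolving forces along and normal to the sliding plane, with the horizontal anchor force T adding T·sinα to the effective normal force and T·cosα acting up the plane against the driving force:
FS = [cL + (W cosα − U + T sinα) tanφ] / [W sinα − T cosα]
Without the anchor: N' = 244.3 kN/m, driving T_d = 711.3 kN/m, resisting R = 50·14.3 + 244.3·tan45.7° = 965.4 kN/m, FS = 1.36.
Setting FS = 1.55 and solving for T:
1.55·(711.3 − T cos49.6°) = 965.4 + T sin49.6°·tan45.7°
T·(sin49.6°·tan45.7° + 1.55·cos49.6°) = 1.55·711.3 − 965.4
T·(0.7615·1.0247 + 1.55·0.6481) = 1102.5 − 965.4 = 137.1
T·1.7850 = 137.1
T = 76.8 kN/m

T = 77 kN/m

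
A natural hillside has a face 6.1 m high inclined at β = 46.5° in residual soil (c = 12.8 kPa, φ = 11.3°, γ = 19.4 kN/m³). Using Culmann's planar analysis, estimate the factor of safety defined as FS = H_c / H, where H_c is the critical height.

FS = 1.68

H_c = (4c/γ) · sinβ cosφ / [1 − cos(β − φ)]
    = (4·12.8/19.4) · sin46.5°·cos11.3° / [1 − cos35.2°]
    = 2.639 · 0.7113 / 0.1829 = 10.27 m
FS = H_c / H = 10.27 / 6.1 = 1.683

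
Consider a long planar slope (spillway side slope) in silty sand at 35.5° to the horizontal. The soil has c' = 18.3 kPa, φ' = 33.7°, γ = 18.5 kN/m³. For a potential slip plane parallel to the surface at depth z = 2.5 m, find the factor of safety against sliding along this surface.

FS = 1.77

For an infinite slope with a slip plane parallel to the surface (no pore pressure): FS = [c' + γz cos²β tanφ'] / [γz sinβ cosβ].
γz = 18.5·2.5 = 46.25 kN/m²
Numerator = 18.3 + 46.25·cos²35.5°·tan33.7° = 18.3 + 46.25·0.6628·0.6669 = 38.744 kPa
Denominator = 46.25·sin35.5°·cos35.5° = 46.25·0.5807·0.8141 = 21.865 kPa
FS = 38.744 / 21.865 = 1.772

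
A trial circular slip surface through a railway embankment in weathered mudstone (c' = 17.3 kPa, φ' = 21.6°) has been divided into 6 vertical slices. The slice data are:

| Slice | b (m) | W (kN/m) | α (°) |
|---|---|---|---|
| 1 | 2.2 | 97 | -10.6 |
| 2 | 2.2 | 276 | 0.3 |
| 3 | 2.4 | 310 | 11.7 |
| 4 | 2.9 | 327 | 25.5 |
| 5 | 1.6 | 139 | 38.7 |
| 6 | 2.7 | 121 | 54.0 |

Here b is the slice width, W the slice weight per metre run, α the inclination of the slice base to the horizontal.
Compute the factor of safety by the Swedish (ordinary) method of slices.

Ordinary method of slices: FS = Σ[c'·Δl_i + (W_i cosα_i)·tanφ'] / Σ W_i sinα_i, with Δl_i = b_i / cosα_i.
Slice 1: Δl = 2.2/cos(-10.6°) = 2.238 m; N'_1 = 97·cos(-10.6°) = 95.3; c'Δl = 38.72; W sinα = -17.8
Slice 2: Δl = 2.2/cos0.3° = 2.200 m; N'_2 = 276·cos0.3° = 276.0; c'Δl = 38.06; W sinα = 1.4
Slice 3: Δl = 2.4/cos11.7° = 2.451 m; N'_3 = 310·cos11.7° = 303.6; c'Δl = 42.40; W sinα = 62.9
Slice 4: Δl = 2.9/cos25.5° = 3.213 m; N'_4 = 327·cos25.5° = 295.1; c'Δl = 55.58; W sinα = 140.8
Slice 5: Δl = 1.6/cos38.7° = 2.050 m; N'_5 = 139·cos38.7° = 108.5; c'Δl = 35.47; W sinα = 86.9
Slice 6: Δl = 2.7/cos54.0° = 4.594 m; N'_6 = 121·cos54.0° = 71.1; c'Δl = 79.47; W sinα = 97.9
Σc'Δl = 289.7 kN/m; ΣN' = 1149.6 kN/m; ΣW sinα = 372.0 kN/m
Resisting = 289.7 + 1149.6·tan21.6° = 289.7 + 455.2 = 744.9 kN/m
FS = 744.9 / 372.0 = 2.002

FS = 2.00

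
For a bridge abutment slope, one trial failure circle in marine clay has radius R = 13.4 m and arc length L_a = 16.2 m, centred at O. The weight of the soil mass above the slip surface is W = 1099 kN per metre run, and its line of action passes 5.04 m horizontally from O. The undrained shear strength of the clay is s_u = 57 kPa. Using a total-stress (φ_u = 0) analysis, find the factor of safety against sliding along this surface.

Taking moments about the centre O, the resisting moment is provided by the undrained shear strength acting along the arc:
M_R = s_u·L_a·R = 57·16.20·13.4 = 12373.6 kN·m/m
M_D = W·d = 1099·5.04 = 5539.0 kN·m/m
FS = M_R / M_D = 12373.6 / 5539.0 = 2.234

FS = 2.23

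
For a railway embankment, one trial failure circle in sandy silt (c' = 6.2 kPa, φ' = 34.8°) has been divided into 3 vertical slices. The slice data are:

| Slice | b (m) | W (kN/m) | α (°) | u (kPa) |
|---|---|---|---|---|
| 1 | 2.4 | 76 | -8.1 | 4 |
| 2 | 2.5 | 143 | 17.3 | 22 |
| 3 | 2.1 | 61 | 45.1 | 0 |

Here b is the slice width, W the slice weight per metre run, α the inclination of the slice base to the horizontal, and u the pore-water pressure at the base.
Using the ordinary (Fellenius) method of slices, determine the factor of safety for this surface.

Ordinary method of slices: FS = Σ[c'·Δl_i + (W_i cosα_i − u_i·Δl_i)·tanφ'] / Σ W_i sinα_i, with Δl_i = b_i / cosα_i.
Slice 1: Δl = 2.4/cos(-8.1°) = 2.424 m; N'_1 = 76·cos(-8.1°) − 4·2.424 = 65.5; c'Δl = 15.03; W sinα = -10.7
Slice 2: Δl = 2.5/cos17.3° = 2.618 m; N'_2 = 143·cos17.3° − 22·2.618 = 78.9; c'Δl = 16.23; W sinα = 42.5
Slice 3: Δl = 2.1/cos45.1° = 2.975 m; N'_3 = 61·cos45.1° − 0·2.975 = 43.1; c'Δl = 18.45; W sinα = 43.2
Σc'Δl = 49.7 kN/m; ΣN' = 187.5 kN/m; ΣW sinα = 75.0 kN/m
Resisting = 49.7 + 187.5·tan34.8° = 49.7 + 130.3 = 180.0 kN/m
FS = 180.0 / 75.0 = 2.400

FS = 2.40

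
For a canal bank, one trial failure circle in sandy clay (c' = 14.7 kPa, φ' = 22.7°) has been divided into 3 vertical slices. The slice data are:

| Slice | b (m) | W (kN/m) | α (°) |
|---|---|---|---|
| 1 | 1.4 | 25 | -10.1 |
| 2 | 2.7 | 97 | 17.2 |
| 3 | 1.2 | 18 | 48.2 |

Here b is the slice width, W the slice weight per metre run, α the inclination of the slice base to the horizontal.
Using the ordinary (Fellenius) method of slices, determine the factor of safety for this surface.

Ordinary method of slices: FS = Σ[c'·Δl_i + (W_i cosα_i)·tanφ'] / Σ W_i sinα_i, with Δl_i = b_i / cosα_i.
Slice 1: Δl = 1.4/cos(-10.1°) = 1.422 m; N'_1 = 25·cos(-10.1°) = 24.6; c'Δl = 20.90; W sinα = -4.4
Slice 2: Δl = 2.7/cos17.2° = 2.826 m; N'_2 = 97·cos17.2° = 92.7; c'Δl = 41.55; W sinα = 28.7
Slice 3: Δl = 1.2/cos48.2° = 1.800 m; N'_3 = 18·cos48.2° = 12.0; c'Δl = 26.47; W sinα = 13.4
Σc'Δl = 88.9 kN/m; ΣN' = 129.3 kN/m; ΣW sinα = 37.7 kN/m
Resisting = 88.9 + 129.3·tan22.7° = 88.9 + 54.1 = 143.0 kN/m
FS = 143.0 / 37.7 = 3.791

FS = 3.79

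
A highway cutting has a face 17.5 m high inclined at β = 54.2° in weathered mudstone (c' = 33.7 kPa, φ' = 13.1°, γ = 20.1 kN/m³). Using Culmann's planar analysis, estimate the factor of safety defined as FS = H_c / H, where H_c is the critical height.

H_c = (4c'/γ) · sinβ cosφ' / [1 − cos(β − φ')]
    = (4·33.7/20.1) · sin54.2°·cos13.1° / [1 − cos41.1°]
    = 6.706 · 0.7900 / 0.2464 = 21.50 m
FS = H_c / H = 21.50 / 17.5 = 1.228

FS = 1.23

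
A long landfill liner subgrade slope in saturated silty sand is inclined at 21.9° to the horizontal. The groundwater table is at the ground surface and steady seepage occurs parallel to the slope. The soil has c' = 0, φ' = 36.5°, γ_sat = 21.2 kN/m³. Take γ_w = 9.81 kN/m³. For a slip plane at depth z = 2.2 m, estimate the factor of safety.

FS = 0.99

With seepage parallel to the slope and the water table at the surface, the effective normal stress on the slip plane uses the buoyant unit weight γ' = γ_sat − γ_w while the driving shear stress uses γ_sat:
FS = [c' + γ' z cos²β tanφ'] / [γ_sat z sinβ cosβ]
(For c' = 0 this reduces to FS = (γ'/γ_sat)·tanφ'/tanβ.)
γ' = 21.2 − 9.81 = 11.39 kN/m³
Numerator = 0.0 + 11.39·2.2·cos²21.9°·tan36.5° = 0.0 + 11.39·2.2·0.8609·0.7400 = 15.962 kPa
Denominator = 21.2·2.2·sin21.9°·cos21.9° = 21.2·2.2·0.3730·0.9278 = 16.141 kPa
FS = 15.962 / 16.141 = 0.989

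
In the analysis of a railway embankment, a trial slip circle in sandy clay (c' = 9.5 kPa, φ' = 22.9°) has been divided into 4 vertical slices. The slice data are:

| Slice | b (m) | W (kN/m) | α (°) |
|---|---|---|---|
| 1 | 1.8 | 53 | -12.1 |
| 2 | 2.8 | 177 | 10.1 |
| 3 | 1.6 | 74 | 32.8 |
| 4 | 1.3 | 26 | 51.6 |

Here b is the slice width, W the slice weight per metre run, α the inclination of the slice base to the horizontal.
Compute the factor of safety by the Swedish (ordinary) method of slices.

FS = 2.63

Ordinary method of slices: FS = Σ[c'·Δl_i + (W_i cosα_i)·tanφ'] / Σ W_i sinα_i, with Δl_i = b_i / cosα_i.
Slice 1: Δl = 1.8/cos(-12.1°) = 1.841 m; N'_1 = 53·cos(-12.1°) = 51.8; c'Δl = 17.49; W sinα = -11.1
Slice 2: Δl = 2.8/cos10.1° = 2.844 m; N'_2 = 177·cos10.1° = 174.3; c'Δl = 27.02; W sinα = 31.0
Slice 3: Δl = 1.6/cos32.8° = 1.903 m; N'_3 = 74·cos32.8° = 62.2; c'Δl = 18.08; W sinα = 40.1
Slice 4: Δl = 1.3/cos51.6° = 2.093 m; N'_4 = 26·cos51.6° = 16.1; c'Δl = 19.88; W sinα = 20.4
Σc'Δl = 82.5 kN/m; ΣN' = 304.4 kN/m; ΣW sinα = 80.4 kN/m
Resisting = 82.5 + 304.4·tan22.9° = 82.5 + 128.6 = 211.1 kN/m
FS = 211.1 / 80.4 = 2.625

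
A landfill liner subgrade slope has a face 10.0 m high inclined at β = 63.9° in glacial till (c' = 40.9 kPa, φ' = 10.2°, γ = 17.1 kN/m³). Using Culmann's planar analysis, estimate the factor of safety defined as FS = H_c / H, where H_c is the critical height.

H_c = (4c'/γ) · sinβ cosφ' / [1 − cos(β − φ')]
    = (4·40.9/17.1) · sin63.9°·cos10.2° / [1 − cos53.7°]
    = 9.567 · 0.8838 / 0.4080 = 20.73 m
FS = H_c / H = 20.73 / 10.0 = 2.073

FS = 2.07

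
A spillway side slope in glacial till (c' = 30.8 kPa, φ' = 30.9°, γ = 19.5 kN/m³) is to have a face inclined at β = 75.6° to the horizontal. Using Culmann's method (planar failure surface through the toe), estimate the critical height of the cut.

H_c = 18.16 m

Culmann's analysis gives the critical failure plane at α_cr = (β + φ')/2 = (75.6 + 30.9)/2 = 53.2°, and the critical height
H_c = (4c'/γ) · sinβ cosφ' / [1 − cos(β − φ')]
    = (4·30.8/19.5) · sin75.6°·cos30.9° / [1 − cos(44.7°)]
    = 6.318 · 0.9686·0.8581 / [1 − 0.7108]
    = 6.318 · 0.8311 / 0.2892
    = 18.16 m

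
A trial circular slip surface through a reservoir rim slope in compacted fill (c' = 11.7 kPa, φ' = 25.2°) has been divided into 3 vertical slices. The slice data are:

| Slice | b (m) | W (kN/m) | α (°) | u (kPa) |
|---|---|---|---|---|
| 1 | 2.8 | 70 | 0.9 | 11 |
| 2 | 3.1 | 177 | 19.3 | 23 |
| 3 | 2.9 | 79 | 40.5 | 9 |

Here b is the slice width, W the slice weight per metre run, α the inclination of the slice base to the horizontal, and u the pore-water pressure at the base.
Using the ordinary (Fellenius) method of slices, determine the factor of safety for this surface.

Ordinary method of slices: FS = Σ[c'·Δl_i + (W_i cosα_i − u_i·Δl_i)·tanφ'] / Σ W_i sinα_i, with Δl_i = b_i / cosα_i.
Slice 1: Δl = 2.8/cos0.9° = 2.800 m; N'_1 = 70·cos0.9° − 11·2.800 = 39.2; c'Δl = 32.76; W sinα = 1.1
Slice 2: Δl = 3.1/cos19.3° = 3.285 m; N'_2 = 177·cos19.3° − 23·3.285 = 91.5; c'Δl = 38.43; W sinα = 58.5
Slice 3: Δl = 2.9/cos40.5° = 3.814 m; N'_3 = 79·cos40.5° − 9·3.814 = 25.7; c'Δl = 44.62; W sinα = 51.3
Σc'Δl = 115.8 kN/m; ΣN' = 156.4 kN/m; ΣW sinα = 110.9 kN/m
Resisting = 115.8 + 156.4·tan25.2° = 115.8 + 73.6 = 189.4 kN/m
FS = 189.4 / 110.9 = 1.708

FS = 1.71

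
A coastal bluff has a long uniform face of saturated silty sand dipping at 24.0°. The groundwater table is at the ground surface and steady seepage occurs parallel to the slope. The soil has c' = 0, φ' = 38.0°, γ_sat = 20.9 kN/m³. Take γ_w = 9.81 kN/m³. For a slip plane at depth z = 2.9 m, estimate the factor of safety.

With seepage parallel to the slope and the water table at the surface, the effective normal stress on the slip plane uses the buoyant unit weight γ' = γ_sat − γ_w while the driving shear stress uses γ_sat:
FS = [c' + γ' z cos²β tanφ'] / [γ_sat z sinβ cosβ]
(For c' = 0 this reduces to FS = (γ'/γ_sat)·tanφ'/tanβ.)
γ' = 20.9 − 9.81 = 11.09 kN/m³
Numerator = 0.0 + 11.09·2.9·cos²24.0°·tan38.0° = 0.0 + 11.09·2.9·0.8346·0.7813 = 20.970 kPa
Denominator = 20.9·2.9·sin24.0°·cos24.0° = 20.9·2.9·0.4067·0.9135 = 22.521 kPa
FS = 20.970 / 22.521 = 0.931

FS = 0.93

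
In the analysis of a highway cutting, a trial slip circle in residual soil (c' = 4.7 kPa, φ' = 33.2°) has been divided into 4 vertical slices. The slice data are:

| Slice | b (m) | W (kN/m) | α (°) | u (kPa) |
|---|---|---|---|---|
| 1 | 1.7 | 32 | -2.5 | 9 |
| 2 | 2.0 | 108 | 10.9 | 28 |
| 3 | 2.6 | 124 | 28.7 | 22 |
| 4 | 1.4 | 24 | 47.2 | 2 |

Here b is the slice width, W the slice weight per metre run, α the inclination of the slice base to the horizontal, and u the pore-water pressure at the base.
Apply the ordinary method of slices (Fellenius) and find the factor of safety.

Ordinary method of slices: FS = Σ[c'·Δl_i + (W_i cosα_i − u_i·Δl_i)·tanφ'] / Σ W_i sinα_i, with Δl_i = b_i / cosα_i.
Slice 1: Δl = 1.7/cos(-2.5°) = 1.702 m; N'_1 = 32·cos(-2.5°) − 9·1.702 = 16.7; c'Δl = 8.00; W sinα = -1.4
Slice 2: Δl = 2.0/cos10.9° = 2.037 m; N'_2 = 108·cos10.9° − 28·2.037 = 49.0; c'Δl = 9.57; W sinα = 20.4
Slice 3: Δl = 2.6/cos28.7° = 2.964 m; N'_3 = 124·cos28.7° − 22·2.964 = 43.6; c'Δl = 13.93; W sinα = 59.5
Slice 4: Δl = 1.4/cos47.2° = 2.061 m; N'_4 = 24·cos47.2° − 2·2.061 = 12.2; c'Δl = 9.68; W sinα = 17.6
Σc'Δl = 41.2 kN/m; ΣN' = 121.4 kN/m; ΣW sinα = 96.2 kN/m
Resisting = 41.2 + 121.4·tan33.2° = 41.2 + 79.5 = 120.6 kN/m
FS = 120.6 / 96.2 = 1.254

FS = 1.25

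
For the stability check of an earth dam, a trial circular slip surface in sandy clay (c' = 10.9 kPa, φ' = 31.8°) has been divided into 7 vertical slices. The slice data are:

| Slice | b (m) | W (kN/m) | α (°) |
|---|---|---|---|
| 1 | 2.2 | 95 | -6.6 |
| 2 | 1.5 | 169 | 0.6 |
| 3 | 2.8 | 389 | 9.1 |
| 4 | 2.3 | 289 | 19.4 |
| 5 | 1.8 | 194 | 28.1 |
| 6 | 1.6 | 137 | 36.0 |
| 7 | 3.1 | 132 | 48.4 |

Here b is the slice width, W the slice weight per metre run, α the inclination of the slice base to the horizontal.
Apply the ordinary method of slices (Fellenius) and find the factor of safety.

Ordinary method of slices: FS = Σ[c'·Δl_i + (W_i cosα_i)·tanφ'] / Σ W_i sinα_i, with Δl_i = b_i / cosα_i.
Slice 1: Δl = 2.2/cos(-6.6°) = 2.215 m; N'_1 = 95·cos(-6.6°) = 94.4; c'Δl = 24.14; W sinα = -10.9
Slice 2: Δl = 1.5/cos0.6° = 1.500 m; N'_2 = 169·cos0.6° = 169.0; c'Δl = 16.35; W sinα = 1.8
Slice 3: Δl = 2.8/cos9.1° = 2.836 m; N'_3 = 389·cos9.1° = 384.1; c'Δl = 30.91; W sinα = 61.5
Slice 4: Δl = 2.3/cos19.4° = 2.438 m; N'_4 = 289·cos19.4° = 272.6; c'Δl = 26.58; W sinα = 96.0
Slice 5: Δl = 1.8/cos28.1° = 2.041 m; N'_5 = 194·cos28.1° = 171.1; c'Δl = 22.24; W sinα = 91.4
Slice 6: Δl = 1.6/cos36.0° = 1.978 m; N'_6 = 137·cos36.0° = 110.8; c'Δl = 21.56; W sinα = 80.5
Slice 7: Δl = 3.1/cos48.4° = 4.669 m; N'_7 = 132·cos48.4° = 87.6; c'Δl = 50.89; W sinα = 98.7
Σc'Δl = 192.7 kN/m; ΣN' = 1289.7 kN/m; ΣW sinα = 419.0 kN/m
Resisting = 192.7 + 1289.7·tan31.8° = 192.7 + 799.6 = 992.3 kN/m
FS = 992.3 / 419.0 = 2.368

FS = 2.37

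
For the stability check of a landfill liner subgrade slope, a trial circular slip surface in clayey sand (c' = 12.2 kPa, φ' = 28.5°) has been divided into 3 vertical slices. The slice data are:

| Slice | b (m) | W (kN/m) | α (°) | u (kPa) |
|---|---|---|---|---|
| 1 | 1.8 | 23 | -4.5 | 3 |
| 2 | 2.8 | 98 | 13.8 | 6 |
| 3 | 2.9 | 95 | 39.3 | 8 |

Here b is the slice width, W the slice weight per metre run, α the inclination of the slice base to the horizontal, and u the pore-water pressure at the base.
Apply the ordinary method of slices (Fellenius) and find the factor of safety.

Ordinary method of slices: FS = Σ[c'·Δl_i + (W_i cosα_i − u_i·Δl_i)·tanφ'] / Σ W_i sinα_i, with Δl_i = b_i / cosα_i.
Slice 1: Δl = 1.8/cos(-4.5°) = 1.806 m; N'_1 = 23·cos(-4.5°) − 3·1.806 = 17.5; c'Δl = 22.03; W sinα = -1.8
Slice 2: Δl = 2.8/cos13.8° = 2.883 m; N'_2 = 98·cos13.8° − 6·2.883 = 77.9; c'Δl = 35.18; W sinα = 23.4
Slice 3: Δl = 2.9/cos39.3° = 3.748 m; N'_3 = 95·cos39.3° − 8·3.748 = 43.5; c'Δl = 45.72; W sinα = 60.2
Σc'Δl = 102.9 kN/m; ΣN' = 138.9 kN/m; ΣW sinα = 81.7 kN/m
Resisting = 102.9 + 138.9·tan28.5° = 102.9 + 75.4 = 178.3 kN/m
FS = 178.3 / 81.7 = 2.182

FS = 2.18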